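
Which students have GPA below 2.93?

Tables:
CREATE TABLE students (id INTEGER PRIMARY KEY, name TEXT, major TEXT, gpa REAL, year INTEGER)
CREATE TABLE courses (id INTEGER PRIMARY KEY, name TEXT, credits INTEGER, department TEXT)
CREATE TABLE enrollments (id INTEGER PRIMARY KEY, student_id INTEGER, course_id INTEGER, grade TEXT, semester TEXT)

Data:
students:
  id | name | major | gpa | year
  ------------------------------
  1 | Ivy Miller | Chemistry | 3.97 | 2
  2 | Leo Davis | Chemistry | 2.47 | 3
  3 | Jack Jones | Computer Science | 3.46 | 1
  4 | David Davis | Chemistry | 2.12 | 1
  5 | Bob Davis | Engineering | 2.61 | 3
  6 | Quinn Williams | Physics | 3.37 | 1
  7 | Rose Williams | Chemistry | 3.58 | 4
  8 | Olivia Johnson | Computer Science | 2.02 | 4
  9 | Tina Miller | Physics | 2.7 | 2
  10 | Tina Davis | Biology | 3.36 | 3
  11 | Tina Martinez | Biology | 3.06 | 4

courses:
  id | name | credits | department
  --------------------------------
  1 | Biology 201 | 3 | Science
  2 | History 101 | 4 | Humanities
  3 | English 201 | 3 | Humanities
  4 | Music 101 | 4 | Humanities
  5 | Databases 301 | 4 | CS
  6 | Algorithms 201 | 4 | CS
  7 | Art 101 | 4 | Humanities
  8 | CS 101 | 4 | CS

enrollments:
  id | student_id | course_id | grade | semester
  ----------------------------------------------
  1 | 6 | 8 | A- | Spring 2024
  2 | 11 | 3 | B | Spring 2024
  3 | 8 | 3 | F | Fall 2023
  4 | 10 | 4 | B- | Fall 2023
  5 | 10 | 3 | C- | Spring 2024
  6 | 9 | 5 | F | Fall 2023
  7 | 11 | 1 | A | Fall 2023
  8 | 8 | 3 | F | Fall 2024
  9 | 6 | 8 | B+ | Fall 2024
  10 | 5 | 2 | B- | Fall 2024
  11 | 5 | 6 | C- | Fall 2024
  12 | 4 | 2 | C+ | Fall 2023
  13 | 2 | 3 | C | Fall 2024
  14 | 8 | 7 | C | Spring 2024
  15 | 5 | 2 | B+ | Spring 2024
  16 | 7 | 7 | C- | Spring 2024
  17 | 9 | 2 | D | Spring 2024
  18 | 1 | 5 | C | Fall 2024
SELECT name, gpa FROM students WHERE gpa < 2.93

Execution result:
name | gpa
Leo Davis | 2.47
David Davis | 2.12
Bob Davis | 2.61
Olivia Johnson | 2.02
Tina Miller | 2.70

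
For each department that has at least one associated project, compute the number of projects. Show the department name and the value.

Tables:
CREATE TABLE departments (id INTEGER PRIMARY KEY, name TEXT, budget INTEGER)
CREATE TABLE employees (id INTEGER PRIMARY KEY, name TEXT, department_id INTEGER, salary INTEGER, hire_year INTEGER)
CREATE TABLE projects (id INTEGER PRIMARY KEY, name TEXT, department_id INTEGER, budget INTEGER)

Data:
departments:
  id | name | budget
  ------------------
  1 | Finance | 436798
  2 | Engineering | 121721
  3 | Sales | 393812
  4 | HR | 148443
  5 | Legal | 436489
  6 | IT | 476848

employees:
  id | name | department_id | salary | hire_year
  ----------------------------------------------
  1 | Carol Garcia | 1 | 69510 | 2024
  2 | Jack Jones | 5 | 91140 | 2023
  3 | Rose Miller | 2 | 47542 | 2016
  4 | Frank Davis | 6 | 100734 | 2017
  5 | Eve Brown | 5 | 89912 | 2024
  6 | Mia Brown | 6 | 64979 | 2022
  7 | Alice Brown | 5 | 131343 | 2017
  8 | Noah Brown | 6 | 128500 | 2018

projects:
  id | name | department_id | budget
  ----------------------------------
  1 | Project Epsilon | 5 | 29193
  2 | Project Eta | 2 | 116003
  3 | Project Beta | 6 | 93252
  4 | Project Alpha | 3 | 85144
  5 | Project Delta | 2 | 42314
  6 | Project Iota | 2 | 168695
SELECT p.name, COUNT(*) AS n FROM projects c JOIN departments p ON c.department_id = p.id GROUP BY p.id, p.name

Execution result:
name | n
Engineering | 3
Sales | 1
Legal | 1
IT | 1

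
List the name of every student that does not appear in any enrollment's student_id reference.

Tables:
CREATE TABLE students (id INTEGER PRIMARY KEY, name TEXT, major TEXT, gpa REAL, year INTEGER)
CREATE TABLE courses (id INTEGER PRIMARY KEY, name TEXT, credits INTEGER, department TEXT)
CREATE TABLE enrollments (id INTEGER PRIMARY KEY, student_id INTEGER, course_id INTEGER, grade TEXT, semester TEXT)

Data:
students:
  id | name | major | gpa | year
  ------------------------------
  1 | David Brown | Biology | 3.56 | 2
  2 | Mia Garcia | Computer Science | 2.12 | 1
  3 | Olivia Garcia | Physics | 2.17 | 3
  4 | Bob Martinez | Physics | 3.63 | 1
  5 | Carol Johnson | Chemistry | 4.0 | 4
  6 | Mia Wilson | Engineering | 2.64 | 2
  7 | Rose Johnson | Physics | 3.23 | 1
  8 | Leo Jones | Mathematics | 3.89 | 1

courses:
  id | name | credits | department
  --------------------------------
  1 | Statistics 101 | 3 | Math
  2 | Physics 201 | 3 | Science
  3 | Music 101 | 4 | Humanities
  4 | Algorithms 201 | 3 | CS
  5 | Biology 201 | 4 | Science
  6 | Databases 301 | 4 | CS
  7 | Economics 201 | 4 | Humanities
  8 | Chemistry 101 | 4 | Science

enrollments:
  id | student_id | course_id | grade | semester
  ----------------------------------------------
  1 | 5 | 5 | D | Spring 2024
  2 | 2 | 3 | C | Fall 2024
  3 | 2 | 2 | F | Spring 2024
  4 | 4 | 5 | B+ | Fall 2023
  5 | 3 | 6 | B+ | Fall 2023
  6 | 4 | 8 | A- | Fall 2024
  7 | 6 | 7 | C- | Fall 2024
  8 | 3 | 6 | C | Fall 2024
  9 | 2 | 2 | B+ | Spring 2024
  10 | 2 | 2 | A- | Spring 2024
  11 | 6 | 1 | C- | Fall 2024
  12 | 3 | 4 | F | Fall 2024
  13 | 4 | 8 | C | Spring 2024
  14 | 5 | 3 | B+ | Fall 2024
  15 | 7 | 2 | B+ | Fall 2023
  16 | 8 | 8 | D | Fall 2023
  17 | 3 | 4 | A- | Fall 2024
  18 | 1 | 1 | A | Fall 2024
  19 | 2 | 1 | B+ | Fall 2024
SELECT p.name FROM students p LEFT JOIN enrollments c ON c.student_id = p.id WHERE c.id IS NULL

Execution result:
(no rows)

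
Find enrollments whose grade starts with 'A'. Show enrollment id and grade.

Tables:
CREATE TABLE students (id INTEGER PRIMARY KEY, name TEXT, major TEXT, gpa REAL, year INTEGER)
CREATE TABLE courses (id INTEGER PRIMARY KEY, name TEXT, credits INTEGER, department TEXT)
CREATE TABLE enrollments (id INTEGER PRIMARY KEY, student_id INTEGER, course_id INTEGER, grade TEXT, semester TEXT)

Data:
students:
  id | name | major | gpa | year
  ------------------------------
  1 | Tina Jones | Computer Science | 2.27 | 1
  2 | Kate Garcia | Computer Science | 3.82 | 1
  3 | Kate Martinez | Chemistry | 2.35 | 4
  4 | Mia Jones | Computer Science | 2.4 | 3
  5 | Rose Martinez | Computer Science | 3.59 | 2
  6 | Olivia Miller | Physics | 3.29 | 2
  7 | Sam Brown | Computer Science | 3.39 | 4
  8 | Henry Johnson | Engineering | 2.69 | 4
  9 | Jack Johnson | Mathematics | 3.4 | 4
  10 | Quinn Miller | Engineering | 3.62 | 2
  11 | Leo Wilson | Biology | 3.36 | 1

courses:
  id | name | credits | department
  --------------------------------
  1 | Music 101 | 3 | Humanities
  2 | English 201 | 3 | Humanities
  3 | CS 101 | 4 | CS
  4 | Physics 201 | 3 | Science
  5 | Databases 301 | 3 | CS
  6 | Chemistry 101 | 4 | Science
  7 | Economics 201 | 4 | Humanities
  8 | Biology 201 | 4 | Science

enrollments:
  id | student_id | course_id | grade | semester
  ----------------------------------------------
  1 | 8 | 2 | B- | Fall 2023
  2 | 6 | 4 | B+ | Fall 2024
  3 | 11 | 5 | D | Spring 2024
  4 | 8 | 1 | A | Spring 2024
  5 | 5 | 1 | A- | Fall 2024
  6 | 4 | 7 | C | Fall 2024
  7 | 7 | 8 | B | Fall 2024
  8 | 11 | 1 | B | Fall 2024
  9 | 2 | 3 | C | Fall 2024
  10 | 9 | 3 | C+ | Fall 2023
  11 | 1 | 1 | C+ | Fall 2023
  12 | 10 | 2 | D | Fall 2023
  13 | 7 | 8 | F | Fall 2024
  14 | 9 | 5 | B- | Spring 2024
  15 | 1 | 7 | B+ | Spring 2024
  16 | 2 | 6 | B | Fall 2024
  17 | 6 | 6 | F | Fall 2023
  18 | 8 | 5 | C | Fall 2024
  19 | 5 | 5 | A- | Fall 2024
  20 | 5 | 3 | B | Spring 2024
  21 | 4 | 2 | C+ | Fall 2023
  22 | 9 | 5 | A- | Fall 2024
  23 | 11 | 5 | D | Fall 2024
SELECT id, grade FROM enrollments WHERE grade LIKE 'A%'

Execution result:
id | grade
4 | A
5 | A-
19 | A-
22 | A-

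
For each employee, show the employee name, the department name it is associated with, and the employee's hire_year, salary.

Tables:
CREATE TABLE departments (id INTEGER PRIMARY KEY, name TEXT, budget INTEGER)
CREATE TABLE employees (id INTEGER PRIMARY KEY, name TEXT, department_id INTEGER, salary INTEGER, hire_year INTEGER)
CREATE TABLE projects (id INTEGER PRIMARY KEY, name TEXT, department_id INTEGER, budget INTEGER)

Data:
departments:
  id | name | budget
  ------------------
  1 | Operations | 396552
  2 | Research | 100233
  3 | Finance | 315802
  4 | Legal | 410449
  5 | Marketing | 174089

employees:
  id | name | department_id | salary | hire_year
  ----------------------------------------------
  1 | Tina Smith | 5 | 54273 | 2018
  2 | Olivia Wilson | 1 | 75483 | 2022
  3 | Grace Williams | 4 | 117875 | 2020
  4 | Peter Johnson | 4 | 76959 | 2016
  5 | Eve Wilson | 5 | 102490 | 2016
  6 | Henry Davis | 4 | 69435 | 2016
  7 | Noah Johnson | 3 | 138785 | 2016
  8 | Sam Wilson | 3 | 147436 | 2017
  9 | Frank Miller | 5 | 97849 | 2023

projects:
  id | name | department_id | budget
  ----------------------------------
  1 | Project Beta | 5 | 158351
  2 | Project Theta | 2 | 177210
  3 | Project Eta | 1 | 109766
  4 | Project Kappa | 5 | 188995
SELECT c.name, p.name AS department, c.hire_year, c.salary FROM employees c JOIN departments p ON c.department_id = p.id

Execution result:
name | department | hire_year | salary
Tina Smith | Marketing | 2018 | 54273
Olivia Wilson | Operations | 2022 | 75483
Grace Williams | Legal | 2020 | 117875
Peter Johnson | Legal | 2016 | 76959
Eve Wilson | Marketing | 2016 | 102490
Henry Davis | Legal | 2016 | 69435
Noah Johnson | Finance | 2016 | 138785
Sam Wilson | Finance | 2017 | 147436
Frank Miller | Marketing | 2023 | 97849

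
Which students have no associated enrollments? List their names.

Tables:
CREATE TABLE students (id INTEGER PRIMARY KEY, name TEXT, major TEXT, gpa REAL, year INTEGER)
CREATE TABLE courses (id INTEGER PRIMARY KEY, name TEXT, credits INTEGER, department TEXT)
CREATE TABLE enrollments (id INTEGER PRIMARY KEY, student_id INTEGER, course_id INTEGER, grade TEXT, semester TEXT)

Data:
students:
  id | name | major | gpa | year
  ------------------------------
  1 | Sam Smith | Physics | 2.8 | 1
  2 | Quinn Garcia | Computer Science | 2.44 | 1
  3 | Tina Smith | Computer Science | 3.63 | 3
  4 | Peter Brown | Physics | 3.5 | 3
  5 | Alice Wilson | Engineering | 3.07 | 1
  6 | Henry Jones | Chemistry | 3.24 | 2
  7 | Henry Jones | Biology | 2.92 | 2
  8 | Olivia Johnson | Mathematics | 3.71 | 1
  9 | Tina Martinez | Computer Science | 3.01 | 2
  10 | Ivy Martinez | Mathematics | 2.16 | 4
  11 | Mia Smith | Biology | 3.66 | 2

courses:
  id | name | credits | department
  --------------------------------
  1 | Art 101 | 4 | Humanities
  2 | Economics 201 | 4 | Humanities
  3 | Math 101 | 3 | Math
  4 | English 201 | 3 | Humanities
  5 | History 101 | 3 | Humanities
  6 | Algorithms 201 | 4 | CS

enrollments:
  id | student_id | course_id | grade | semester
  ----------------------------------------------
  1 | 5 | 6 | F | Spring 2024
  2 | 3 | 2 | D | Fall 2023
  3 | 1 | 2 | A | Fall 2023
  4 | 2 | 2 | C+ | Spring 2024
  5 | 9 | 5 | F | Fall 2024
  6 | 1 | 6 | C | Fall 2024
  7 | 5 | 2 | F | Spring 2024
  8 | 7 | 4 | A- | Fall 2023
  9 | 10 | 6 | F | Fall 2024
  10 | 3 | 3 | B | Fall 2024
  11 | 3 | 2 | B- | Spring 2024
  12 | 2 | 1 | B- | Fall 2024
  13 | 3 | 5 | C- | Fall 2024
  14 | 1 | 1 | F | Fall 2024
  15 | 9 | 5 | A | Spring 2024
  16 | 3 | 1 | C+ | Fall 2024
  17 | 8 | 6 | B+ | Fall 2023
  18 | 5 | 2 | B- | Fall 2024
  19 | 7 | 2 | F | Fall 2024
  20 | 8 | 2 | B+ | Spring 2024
SELECT p.name FROM students p LEFT JOIN enrollments c ON c.student_id = p.id WHERE c.id IS NULL

Execution result:
name
Peter Brown
Henry Jones
Mia Smith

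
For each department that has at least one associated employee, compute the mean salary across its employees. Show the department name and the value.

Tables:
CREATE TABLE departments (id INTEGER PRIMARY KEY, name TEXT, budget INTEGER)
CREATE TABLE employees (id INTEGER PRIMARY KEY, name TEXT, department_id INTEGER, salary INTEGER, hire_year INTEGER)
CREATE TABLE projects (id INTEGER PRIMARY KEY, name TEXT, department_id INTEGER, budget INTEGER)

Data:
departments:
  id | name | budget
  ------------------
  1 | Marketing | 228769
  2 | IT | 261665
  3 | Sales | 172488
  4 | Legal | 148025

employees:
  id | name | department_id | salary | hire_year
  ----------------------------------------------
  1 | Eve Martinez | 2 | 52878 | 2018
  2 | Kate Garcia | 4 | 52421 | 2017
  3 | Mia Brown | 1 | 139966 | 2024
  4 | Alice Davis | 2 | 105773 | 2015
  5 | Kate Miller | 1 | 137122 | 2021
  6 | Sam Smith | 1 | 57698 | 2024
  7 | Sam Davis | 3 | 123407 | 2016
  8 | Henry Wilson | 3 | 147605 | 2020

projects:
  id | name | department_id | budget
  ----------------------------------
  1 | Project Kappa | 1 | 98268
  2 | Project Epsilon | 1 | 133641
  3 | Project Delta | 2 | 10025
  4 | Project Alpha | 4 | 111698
SELECT p.name, AVG(c.salary) AS avg_salary FROM employees c JOIN departments p ON c.department_id = p.id GROUP BY p.id, p.name

Execution result:
name | avg_salary
Marketing | 111595.33
IT | 79325.50
Sales | 135506.00
Legal | 52421.00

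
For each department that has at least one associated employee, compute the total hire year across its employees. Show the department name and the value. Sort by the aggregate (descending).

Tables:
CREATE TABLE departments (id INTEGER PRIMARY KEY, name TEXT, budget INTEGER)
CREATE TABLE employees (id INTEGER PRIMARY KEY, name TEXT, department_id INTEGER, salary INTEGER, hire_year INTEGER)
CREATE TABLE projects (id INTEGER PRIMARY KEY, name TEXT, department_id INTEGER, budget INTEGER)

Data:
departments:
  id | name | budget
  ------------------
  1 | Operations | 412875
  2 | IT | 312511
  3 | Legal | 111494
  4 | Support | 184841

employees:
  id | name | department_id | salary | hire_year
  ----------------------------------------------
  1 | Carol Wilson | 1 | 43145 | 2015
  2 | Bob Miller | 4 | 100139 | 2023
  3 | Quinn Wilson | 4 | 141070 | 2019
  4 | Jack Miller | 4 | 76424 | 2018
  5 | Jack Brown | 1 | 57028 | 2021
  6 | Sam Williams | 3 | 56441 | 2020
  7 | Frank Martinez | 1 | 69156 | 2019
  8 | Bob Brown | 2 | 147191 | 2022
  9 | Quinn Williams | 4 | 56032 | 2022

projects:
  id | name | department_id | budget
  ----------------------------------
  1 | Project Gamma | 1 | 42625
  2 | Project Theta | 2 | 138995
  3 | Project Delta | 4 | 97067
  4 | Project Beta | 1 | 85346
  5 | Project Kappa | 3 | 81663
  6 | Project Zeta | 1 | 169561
SELECT p.name, SUM(c.hire_year) AS sum_hire_year FROM employees c JOIN departments p ON c.department_id = p.id GROUP BY p.id, p.name ORDER BY sum_hire_year DESC

Execution result:
name | sum_hire_year
Support | 8082
Operations | 6055
IT | 2022
Legal | 2020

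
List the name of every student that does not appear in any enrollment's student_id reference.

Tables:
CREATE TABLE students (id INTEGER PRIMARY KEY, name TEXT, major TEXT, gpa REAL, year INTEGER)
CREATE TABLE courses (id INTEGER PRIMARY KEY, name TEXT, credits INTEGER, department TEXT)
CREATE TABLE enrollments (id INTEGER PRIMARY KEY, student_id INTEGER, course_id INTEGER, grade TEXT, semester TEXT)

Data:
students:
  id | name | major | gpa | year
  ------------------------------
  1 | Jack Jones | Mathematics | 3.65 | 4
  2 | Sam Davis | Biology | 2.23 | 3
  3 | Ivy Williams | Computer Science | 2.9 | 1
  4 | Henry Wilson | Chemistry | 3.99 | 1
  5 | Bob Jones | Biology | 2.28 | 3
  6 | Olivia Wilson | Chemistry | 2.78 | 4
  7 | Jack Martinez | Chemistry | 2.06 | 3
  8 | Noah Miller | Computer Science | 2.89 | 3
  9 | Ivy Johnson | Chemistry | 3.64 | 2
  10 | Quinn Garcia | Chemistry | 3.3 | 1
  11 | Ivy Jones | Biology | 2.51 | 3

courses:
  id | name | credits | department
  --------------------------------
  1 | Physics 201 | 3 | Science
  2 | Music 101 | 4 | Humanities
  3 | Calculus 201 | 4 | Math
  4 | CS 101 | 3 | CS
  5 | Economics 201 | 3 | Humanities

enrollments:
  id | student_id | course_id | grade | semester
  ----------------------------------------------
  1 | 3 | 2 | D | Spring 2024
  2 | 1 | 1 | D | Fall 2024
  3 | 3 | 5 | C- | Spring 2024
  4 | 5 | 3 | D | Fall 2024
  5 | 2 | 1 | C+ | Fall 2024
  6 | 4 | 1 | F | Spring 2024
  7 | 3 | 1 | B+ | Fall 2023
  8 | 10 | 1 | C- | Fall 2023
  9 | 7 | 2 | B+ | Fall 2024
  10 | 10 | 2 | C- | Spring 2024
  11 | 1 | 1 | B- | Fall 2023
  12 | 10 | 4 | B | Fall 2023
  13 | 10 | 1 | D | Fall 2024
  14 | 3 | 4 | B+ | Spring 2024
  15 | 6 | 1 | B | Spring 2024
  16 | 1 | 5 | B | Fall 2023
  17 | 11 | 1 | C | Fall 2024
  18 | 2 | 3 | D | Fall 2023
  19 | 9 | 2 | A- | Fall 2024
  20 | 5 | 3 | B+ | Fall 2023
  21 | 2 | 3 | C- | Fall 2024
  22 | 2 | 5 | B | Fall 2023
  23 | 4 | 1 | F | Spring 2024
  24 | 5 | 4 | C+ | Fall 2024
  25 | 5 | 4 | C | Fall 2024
SELECT p.name FROM students p LEFT JOIN enrollments c ON c.student_id = p.id WHERE c.id IS NULL

Execution result:
Noah Miller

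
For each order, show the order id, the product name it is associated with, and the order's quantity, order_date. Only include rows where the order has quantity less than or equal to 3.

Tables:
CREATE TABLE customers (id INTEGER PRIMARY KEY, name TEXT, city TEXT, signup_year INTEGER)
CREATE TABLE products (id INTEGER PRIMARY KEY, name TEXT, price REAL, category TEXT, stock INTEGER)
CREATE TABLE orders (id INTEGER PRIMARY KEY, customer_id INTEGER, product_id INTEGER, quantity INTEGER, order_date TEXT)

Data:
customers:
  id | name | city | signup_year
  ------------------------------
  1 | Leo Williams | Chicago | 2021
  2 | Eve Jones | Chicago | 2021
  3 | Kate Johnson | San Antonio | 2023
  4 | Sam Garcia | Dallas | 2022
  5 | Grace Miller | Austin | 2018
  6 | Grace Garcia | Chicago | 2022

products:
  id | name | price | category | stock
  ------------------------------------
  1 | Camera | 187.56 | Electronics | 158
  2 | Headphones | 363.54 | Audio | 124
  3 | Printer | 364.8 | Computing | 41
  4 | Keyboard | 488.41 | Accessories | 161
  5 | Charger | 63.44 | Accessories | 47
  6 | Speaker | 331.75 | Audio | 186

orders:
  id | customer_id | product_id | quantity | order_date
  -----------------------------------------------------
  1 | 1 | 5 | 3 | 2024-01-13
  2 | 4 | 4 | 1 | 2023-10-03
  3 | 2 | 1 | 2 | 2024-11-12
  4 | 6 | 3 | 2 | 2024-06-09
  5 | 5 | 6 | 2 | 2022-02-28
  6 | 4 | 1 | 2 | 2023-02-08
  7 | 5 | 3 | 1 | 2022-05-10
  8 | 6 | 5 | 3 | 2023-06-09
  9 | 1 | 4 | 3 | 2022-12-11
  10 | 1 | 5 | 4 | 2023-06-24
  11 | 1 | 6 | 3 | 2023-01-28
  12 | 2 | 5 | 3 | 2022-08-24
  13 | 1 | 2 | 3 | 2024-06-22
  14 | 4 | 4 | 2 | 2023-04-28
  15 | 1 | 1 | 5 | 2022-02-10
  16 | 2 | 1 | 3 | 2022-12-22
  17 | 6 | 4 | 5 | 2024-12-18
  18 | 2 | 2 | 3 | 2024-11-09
SELECT c.id, p.name AS product, c.quantity, c.order_date FROM orders c JOIN products p ON c.product_id = p.id WHERE c.quantity <= 3

Execution result:
id | product | quantity | order_date
1 | Charger | 3 | 2024-01-13
2 | Keyboard | 1 | 2023-10-03
3 | Camera | 2 | 2024-11-12
4 | Printer | 2 | 2024-06-09
5 | Speaker | 2 | 2022-02-28
6 | Camera | 2 | 2023-02-08
7 | Printer | 1 | 2022-05-10
8 | Charger | 3 | 2023-06-09
9 | Keyboard | 3 | 2022-12-11
11 | Speaker | 3 | 2023-01-28
12 | Charger | 3 | 2022-08-24
13 | Headphones | 3 | 2024-06-22
14 | Keyboard | 2 | 2023-04-28
16 | Camera | 3 | 2022-12-22
18 | Headphones | 3 | 2024-11-09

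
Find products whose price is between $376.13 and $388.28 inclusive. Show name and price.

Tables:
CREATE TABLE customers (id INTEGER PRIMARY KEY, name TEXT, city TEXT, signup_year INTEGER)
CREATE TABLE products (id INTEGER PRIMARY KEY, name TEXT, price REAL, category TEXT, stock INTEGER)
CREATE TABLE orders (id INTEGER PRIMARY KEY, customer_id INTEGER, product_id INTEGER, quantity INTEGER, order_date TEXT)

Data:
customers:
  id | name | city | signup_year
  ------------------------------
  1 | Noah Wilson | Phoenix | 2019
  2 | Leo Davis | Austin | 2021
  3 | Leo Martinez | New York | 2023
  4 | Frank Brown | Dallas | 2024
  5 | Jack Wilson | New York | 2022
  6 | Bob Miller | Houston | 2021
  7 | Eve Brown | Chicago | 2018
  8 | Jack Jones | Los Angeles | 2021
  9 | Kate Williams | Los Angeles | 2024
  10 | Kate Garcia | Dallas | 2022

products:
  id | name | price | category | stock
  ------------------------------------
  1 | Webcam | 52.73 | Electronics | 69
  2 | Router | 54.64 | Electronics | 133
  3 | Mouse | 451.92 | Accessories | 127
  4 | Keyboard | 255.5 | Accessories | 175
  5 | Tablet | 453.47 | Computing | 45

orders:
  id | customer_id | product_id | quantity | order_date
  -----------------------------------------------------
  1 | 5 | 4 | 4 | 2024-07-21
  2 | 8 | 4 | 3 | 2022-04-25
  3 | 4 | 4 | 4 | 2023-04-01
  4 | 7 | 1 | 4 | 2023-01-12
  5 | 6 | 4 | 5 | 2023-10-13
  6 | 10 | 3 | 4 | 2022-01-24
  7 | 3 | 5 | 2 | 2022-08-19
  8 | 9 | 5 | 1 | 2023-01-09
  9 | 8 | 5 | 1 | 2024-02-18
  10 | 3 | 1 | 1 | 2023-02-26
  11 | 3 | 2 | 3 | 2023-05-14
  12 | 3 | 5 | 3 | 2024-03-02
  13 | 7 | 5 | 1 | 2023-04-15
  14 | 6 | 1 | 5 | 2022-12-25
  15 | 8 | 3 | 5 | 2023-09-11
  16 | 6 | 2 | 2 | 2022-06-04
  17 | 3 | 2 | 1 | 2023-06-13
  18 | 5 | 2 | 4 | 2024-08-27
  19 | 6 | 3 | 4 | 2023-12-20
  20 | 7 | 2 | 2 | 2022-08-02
SELECT name, price FROM products WHERE price BETWEEN 376.13 AND 388.28

Execution result:
(no rows)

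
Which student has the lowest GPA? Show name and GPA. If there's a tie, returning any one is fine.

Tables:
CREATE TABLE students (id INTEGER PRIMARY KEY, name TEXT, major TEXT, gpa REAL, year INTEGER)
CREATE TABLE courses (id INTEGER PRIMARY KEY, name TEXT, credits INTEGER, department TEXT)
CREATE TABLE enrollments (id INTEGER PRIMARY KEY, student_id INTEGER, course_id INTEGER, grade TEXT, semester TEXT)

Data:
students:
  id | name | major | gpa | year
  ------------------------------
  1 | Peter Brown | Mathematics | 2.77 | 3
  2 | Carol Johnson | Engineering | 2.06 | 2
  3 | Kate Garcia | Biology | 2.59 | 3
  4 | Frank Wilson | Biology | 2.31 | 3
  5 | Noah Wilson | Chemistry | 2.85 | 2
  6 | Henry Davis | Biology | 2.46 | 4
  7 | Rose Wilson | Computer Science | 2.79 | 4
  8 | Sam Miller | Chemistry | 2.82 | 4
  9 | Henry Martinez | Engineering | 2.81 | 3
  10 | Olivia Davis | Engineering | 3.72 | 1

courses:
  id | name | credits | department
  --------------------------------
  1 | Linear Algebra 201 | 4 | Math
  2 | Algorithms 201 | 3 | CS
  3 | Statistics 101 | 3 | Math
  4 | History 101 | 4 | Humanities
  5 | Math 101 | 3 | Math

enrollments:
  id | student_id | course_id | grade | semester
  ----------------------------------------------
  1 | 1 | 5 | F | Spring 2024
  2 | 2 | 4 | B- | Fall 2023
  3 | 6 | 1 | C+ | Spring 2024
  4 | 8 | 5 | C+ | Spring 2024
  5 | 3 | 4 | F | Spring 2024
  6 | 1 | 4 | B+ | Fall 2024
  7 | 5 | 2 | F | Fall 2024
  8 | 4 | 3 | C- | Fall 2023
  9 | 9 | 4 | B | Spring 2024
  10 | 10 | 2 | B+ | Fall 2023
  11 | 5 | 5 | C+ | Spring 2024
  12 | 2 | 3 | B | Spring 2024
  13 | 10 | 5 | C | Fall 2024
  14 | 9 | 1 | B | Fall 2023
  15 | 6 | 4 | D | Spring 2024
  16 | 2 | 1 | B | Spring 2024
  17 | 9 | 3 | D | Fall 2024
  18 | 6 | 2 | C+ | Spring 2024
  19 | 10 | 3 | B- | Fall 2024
SELECT name, gpa FROM students ORDER BY gpa ASC LIMIT 1

Execution result:
name | gpa
Carol Johnson | 2.06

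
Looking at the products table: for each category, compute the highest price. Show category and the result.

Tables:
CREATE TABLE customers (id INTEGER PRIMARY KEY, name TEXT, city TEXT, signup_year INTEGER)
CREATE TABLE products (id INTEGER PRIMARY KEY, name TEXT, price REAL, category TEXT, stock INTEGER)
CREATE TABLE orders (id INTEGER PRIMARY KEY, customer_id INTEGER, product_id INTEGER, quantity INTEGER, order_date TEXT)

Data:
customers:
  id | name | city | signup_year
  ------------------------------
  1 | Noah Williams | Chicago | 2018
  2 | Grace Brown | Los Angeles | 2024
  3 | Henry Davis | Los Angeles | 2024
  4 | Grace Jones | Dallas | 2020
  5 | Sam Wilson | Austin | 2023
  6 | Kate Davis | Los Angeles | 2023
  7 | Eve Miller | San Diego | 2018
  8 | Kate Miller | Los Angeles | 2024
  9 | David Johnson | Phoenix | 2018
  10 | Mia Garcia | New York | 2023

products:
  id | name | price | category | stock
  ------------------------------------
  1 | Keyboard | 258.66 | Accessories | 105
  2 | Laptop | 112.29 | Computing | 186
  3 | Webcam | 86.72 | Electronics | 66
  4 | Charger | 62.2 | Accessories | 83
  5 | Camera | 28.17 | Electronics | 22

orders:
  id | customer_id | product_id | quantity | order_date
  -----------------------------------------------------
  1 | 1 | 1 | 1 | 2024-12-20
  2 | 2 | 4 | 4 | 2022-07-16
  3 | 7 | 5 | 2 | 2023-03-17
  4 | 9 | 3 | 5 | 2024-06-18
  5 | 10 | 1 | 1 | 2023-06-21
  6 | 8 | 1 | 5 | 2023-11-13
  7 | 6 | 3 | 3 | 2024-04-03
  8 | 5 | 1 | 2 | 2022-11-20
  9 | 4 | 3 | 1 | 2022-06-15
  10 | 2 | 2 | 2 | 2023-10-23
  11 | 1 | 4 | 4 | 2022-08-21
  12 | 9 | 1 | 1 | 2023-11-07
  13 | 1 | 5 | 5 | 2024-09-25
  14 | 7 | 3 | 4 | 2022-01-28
SELECT category, MAX(price) AS max_price FROM products GROUP BY category

Execution result:
category | max_price
Accessories | 258.66
Computing | 112.29
Electronics | 86.72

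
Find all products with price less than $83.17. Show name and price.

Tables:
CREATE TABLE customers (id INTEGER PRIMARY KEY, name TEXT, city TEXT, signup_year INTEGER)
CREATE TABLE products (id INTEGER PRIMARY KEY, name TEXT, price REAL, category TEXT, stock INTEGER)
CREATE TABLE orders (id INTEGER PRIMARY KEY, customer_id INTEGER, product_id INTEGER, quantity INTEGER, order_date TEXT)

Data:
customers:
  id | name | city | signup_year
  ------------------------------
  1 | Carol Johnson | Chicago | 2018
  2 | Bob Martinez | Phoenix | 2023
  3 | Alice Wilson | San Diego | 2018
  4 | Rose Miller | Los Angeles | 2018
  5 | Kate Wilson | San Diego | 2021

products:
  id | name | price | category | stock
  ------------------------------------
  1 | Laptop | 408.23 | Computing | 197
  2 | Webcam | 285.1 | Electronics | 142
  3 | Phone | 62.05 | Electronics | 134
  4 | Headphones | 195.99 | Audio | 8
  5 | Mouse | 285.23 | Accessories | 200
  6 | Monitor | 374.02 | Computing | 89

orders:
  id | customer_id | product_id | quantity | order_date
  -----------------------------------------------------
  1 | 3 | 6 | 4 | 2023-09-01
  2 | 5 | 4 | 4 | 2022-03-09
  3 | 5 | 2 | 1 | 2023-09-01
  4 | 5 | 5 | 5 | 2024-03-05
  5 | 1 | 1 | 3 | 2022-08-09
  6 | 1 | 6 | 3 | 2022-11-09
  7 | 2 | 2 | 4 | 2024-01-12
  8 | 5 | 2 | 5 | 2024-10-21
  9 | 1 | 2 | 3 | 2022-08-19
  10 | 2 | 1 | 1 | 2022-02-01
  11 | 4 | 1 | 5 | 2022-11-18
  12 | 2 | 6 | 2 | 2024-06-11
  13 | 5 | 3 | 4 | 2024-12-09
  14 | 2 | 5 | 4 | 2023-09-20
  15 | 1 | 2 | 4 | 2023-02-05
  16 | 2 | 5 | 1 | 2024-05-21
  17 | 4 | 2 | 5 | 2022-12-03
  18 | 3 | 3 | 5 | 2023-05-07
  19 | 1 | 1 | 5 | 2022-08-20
SELECT name, price FROM products WHERE price < 83.17

Execution result:
name | price
Phone | 62.05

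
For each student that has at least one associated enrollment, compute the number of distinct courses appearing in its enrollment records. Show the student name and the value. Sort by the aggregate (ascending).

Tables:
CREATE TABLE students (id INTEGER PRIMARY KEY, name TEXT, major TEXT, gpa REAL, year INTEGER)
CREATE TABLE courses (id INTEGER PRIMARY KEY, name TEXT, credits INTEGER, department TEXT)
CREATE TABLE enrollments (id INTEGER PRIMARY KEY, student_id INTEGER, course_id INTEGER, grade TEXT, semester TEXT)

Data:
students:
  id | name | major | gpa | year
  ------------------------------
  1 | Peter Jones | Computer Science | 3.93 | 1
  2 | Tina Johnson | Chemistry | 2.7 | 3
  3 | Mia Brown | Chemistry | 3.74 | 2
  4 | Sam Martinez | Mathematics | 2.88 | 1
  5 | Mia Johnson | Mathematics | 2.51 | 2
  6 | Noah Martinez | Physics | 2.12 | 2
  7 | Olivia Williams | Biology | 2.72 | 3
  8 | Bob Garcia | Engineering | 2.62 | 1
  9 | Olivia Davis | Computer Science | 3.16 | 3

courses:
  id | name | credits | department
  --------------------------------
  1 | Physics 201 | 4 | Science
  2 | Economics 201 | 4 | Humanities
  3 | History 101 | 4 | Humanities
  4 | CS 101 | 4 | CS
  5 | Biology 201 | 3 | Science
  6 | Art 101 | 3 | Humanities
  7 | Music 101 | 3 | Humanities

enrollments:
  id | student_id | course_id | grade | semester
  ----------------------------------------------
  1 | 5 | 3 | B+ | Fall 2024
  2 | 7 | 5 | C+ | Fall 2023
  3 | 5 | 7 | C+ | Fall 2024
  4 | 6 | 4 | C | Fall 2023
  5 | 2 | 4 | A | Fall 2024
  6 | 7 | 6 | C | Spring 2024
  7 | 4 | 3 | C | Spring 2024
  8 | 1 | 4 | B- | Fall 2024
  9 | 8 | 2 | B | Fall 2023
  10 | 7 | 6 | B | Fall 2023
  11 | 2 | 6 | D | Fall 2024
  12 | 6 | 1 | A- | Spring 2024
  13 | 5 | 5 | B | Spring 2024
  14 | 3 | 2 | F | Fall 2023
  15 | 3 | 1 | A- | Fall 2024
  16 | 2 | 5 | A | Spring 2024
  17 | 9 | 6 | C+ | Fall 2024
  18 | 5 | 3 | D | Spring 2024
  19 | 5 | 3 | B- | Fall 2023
SELECT p.name, COUNT(DISTINCT c.course_id) AS distinct_course_count FROM enrollments c JOIN students p ON c.student_id = p.id GROUP BY p.id, p.name ORDER BY distinct_course_count ASC

Execution result:
name | distinct_course_count
Peter Jones | 1
Sam Martinez | 1
Bob Garcia | 1
Olivia Davis | 1
Mia Brown | 2
Noah Martinez | 2
Olivia Williams | 2
Tina Johnson | 3
Mia Johnson | 3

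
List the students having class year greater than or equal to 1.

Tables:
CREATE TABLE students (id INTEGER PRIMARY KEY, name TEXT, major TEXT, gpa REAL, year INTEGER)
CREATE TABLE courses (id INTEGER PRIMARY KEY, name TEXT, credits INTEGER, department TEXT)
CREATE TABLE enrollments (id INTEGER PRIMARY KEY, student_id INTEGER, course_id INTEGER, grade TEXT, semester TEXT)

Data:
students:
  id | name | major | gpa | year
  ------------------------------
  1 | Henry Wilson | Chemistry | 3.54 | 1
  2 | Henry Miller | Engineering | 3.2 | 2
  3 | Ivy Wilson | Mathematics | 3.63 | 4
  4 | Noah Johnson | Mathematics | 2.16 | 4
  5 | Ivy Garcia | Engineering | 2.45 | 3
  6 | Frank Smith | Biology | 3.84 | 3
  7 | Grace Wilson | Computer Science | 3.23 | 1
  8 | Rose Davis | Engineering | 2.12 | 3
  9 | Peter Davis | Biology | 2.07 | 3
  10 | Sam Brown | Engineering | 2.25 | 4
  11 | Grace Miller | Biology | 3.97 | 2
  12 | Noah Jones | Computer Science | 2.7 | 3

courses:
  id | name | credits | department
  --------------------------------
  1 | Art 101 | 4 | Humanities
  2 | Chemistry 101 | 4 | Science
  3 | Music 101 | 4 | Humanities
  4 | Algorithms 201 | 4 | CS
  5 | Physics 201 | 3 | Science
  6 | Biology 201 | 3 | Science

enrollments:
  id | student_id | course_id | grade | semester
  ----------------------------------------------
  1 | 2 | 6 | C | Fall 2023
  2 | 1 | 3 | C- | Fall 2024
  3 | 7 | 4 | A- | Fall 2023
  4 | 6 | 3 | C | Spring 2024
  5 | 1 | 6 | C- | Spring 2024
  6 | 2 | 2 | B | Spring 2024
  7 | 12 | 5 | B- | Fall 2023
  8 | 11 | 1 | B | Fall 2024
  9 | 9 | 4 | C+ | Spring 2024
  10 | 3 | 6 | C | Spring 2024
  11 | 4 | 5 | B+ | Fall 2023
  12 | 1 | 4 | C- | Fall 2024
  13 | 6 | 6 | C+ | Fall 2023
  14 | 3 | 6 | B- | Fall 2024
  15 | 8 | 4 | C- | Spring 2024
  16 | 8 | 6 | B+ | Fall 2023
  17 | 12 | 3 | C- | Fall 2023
SELECT name, year FROM students WHERE year >= 1

Execution result:
name | year
Henry Wilson | 1
Henry Miller | 2
Ivy Wilson | 4
Noah Johnson | 4
Ivy Garcia | 3
Frank Smith | 3
Grace Wilson | 1
Rose Davis | 3
Peter Davis | 3
Sam Brown | 4
Grace Miller | 2
Noah Jones | 3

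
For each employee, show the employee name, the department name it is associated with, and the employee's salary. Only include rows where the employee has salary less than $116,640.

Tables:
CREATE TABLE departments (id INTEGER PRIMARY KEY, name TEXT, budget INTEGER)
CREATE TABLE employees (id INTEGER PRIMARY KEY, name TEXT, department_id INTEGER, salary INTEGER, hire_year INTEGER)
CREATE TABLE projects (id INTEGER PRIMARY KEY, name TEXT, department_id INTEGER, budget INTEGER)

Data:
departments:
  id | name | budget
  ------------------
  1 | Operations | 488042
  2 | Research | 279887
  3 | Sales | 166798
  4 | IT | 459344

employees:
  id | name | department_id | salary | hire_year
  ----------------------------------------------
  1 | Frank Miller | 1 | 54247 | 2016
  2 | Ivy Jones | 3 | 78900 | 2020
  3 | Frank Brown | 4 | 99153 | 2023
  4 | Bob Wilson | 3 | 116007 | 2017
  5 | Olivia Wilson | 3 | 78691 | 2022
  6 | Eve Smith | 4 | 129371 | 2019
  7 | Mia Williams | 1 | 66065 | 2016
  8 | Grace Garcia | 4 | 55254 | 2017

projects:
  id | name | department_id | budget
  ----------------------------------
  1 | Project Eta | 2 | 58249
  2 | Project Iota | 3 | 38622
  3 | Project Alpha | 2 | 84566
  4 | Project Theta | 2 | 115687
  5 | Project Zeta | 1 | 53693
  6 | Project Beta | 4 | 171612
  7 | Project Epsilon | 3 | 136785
SELECT c.name, p.name AS department, c.salary FROM employees c JOIN departments p ON c.department_id = p.id WHERE c.salary < 116640

Execution result:
name | department | salary
Frank Miller | Operations | 54247
Ivy Jones | Sales | 78900
Frank Brown | IT | 99153
Bob Wilson | Sales | 116007
Olivia Wilson | Sales | 78691
Mia Williams | Operations | 66065
Grace Garcia | IT | 55254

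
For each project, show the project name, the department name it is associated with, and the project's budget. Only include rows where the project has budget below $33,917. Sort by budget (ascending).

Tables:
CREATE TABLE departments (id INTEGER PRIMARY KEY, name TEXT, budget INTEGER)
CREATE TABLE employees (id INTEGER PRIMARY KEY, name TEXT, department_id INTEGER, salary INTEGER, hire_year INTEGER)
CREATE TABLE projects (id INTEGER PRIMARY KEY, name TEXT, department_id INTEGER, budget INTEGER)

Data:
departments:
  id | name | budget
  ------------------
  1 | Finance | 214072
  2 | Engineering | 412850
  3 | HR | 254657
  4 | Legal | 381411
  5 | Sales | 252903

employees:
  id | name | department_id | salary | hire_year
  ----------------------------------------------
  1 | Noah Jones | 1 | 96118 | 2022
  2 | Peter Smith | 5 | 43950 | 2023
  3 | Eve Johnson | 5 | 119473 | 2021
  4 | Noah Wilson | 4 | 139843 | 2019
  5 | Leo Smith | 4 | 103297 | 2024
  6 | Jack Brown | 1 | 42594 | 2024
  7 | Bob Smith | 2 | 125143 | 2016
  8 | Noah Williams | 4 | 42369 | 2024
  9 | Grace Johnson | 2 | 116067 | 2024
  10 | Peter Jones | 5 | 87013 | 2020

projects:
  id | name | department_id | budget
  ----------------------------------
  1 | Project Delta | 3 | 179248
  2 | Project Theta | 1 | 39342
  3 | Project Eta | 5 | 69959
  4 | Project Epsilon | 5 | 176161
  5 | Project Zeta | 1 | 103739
SELECT c.name, p.name AS department, c.budget FROM projects c JOIN departments p ON c.department_id = p.id WHERE c.budget < 33917 ORDER BY c.budget ASC

Execution result:
(no rows)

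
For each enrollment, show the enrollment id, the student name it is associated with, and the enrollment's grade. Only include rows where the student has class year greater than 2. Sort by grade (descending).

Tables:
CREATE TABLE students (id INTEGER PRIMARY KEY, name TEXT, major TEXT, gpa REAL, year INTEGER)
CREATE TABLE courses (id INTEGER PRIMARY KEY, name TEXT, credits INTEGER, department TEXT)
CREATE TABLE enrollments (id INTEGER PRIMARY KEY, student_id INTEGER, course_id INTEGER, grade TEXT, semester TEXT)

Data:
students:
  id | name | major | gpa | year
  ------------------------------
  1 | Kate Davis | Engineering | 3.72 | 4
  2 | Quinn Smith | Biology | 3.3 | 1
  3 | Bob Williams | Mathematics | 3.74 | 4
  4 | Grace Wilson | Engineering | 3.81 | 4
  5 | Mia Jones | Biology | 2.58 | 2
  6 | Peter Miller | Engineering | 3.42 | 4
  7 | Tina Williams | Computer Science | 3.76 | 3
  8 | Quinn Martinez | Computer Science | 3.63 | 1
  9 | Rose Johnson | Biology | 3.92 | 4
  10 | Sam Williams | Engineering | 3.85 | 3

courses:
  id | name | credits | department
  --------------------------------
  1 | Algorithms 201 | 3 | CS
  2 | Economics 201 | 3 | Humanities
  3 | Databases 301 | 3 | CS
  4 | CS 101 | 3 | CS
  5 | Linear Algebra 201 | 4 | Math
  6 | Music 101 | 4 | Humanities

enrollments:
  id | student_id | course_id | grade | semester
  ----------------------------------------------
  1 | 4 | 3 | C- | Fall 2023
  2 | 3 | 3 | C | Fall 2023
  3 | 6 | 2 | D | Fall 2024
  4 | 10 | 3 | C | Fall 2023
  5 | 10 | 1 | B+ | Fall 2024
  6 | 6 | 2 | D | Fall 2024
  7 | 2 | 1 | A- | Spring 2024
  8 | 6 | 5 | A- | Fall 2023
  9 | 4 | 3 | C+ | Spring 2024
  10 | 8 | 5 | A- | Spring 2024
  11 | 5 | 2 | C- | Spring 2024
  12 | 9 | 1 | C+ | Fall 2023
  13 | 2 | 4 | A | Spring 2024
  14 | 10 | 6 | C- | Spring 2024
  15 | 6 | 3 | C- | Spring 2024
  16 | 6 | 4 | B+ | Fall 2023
SELECT c.id, p.name AS student, c.grade FROM enrollments c JOIN students p ON c.student_id = p.id WHERE p.year > 2 ORDER BY c.grade DESC

Execution result:
id | student | grade
3 | Peter Miller | D
6 | Peter Miller | D
1 | Grace Wilson | C-
14 | Sam Williams | C-
15 | Peter Miller | C-
9 | Grace Wilson | C+
12 | Rose Johnson | C+
2 | Bob Williams | C
4 | Sam Williams | C
5 | Sam Williams | B+
16 | Peter Miller | B+
8 | Peter Miller | A-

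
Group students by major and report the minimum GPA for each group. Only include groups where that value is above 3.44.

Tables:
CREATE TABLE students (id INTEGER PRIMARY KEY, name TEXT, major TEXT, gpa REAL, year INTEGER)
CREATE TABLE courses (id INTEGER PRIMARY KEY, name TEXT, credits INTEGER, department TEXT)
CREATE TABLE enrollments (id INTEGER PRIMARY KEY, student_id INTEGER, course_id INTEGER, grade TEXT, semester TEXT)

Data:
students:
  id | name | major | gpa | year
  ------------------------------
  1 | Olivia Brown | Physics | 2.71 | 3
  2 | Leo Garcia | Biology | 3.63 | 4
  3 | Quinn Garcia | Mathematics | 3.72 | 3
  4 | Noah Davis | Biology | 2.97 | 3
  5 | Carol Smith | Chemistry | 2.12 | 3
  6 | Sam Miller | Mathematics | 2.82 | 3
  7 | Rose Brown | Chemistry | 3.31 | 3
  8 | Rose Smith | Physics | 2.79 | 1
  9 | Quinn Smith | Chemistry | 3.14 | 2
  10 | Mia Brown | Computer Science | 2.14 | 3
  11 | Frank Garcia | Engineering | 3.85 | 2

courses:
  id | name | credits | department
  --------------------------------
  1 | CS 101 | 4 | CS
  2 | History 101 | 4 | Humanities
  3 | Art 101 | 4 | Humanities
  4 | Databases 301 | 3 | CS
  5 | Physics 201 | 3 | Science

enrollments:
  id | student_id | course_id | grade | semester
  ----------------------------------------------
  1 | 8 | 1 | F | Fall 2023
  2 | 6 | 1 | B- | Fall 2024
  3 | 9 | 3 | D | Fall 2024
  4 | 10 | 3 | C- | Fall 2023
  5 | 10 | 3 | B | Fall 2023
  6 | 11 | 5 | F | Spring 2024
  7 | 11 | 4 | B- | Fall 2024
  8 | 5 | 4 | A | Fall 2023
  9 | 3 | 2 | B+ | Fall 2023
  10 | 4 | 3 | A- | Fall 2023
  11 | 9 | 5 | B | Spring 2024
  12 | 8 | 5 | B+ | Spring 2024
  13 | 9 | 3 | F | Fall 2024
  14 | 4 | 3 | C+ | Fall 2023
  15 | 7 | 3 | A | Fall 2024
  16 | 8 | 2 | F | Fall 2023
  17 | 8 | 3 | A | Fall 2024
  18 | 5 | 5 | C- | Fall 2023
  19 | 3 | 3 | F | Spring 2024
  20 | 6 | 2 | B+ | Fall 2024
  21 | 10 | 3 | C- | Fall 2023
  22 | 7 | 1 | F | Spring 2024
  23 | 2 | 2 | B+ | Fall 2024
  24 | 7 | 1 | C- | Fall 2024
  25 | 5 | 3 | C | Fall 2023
SELECT major, MIN(gpa) AS min_gpa FROM students GROUP BY major HAVING MIN(gpa) > 3.44

Execution result:
major | min_gpa
Engineering | 3.85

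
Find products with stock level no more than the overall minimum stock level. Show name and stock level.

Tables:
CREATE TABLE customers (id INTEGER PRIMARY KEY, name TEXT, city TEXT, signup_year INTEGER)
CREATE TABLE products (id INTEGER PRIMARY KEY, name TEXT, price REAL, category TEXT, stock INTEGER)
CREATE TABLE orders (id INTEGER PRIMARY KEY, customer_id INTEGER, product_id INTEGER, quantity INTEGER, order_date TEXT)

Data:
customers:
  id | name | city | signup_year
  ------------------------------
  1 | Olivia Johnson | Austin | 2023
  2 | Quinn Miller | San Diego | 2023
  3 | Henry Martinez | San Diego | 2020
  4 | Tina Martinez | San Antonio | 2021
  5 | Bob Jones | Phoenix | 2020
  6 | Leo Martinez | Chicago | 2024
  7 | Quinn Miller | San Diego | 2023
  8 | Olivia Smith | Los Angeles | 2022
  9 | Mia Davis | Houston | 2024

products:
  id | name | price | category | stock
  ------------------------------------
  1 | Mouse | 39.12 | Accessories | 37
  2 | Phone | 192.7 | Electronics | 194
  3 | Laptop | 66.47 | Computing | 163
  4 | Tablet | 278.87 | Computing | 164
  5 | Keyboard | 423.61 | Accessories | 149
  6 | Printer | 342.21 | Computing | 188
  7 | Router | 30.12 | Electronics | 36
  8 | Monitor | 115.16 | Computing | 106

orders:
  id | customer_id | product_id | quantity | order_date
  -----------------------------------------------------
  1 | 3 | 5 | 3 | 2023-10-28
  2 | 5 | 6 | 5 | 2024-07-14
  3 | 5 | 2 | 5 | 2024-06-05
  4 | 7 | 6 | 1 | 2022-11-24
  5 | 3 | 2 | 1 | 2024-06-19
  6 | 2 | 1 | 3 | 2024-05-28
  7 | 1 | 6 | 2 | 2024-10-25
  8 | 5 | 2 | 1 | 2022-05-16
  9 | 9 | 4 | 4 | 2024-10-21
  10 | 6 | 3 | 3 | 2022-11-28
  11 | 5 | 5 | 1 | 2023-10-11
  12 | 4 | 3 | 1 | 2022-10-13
SELECT name, stock FROM products WHERE stock <= (SELECT MIN(stock) FROM products)

Execution result:
name | stock
Router | 36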